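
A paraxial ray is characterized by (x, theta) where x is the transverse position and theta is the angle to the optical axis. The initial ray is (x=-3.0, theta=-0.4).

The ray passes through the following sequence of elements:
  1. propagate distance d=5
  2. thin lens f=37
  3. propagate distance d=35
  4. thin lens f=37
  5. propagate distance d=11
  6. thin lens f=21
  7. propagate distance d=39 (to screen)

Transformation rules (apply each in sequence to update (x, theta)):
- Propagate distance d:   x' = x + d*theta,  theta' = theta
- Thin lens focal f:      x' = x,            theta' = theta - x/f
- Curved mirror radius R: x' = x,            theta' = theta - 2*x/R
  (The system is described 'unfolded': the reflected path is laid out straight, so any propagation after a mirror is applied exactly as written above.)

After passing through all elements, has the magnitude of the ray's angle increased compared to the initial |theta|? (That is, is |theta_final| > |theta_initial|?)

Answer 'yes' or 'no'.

Answer: yes

Derivation:
Initial: x=-3.0000 theta=-0.4000
After 1 (propagate distance d=5): x=-5.0000 theta=-0.4000
After 2 (thin lens f=37): x=-5.0000 theta=-49/185 (≈-0.2649)
After 3 (propagate distance d=35): x=-528/37 (≈-14.2703) theta=-49/185 (≈-0.2649)
After 4 (thin lens f=37): x=-528/37 (≈-14.2703) theta=827/6845 (≈0.1208)
After 5 (propagate distance d=11): x=-88583/6845 (≈-12.9413) theta=827/6845 (≈0.1208)
After 6 (thin lens f=21): x=-88583/6845 (≈-12.9413) theta=21190/28749 (≈0.7371)
After 7 (propagate distance d=39 (to screen)): x=757269/47915 (≈15.8044) theta=21190/28749 (≈0.7371)
|theta_initial|=0.4000 |theta_final|=21190/28749 (≈0.7371) -> increased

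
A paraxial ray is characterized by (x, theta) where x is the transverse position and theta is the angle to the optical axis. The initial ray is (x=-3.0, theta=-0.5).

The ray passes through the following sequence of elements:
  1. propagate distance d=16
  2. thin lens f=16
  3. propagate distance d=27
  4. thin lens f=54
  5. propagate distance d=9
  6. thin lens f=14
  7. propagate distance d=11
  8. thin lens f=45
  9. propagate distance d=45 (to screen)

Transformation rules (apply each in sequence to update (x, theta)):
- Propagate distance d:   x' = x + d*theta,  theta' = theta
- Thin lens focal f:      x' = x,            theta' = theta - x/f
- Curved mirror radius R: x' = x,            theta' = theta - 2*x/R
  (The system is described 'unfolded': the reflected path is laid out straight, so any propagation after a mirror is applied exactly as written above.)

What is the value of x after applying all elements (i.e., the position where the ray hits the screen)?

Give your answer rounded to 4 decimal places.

Answer: 23.8653

Derivation:
Initial: x=-3.0000 theta=-0.5000
After 1 (propagate distance d=16): x=-11.0000 theta=-0.5000
After 2 (thin lens f=16): x=-11.0000 theta=0.1875
After 3 (propagate distance d=27): x=-5.9375 theta=0.1875
After 4 (thin lens f=54): x=-5.9375 theta=257/864 (≈0.2975)
After 5 (propagate distance d=9): x=-313/96 (≈-3.2604) theta=257/864 (≈0.2975)
After 6 (thin lens f=14): x=-313/96 (≈-3.2604) theta=6415/12096 (≈0.5303)
After 7 (propagate distance d=11): x=31127/12096 (≈2.5733) theta=6415/12096 (≈0.5303)
After 8 (thin lens f=45): x=31127/12096 (≈2.5733) theta=64387/136080 (≈0.4732)
After 9 (propagate distance d=45 (to screen)): x=32075/1344 (≈23.8653) theta=64387/136080 (≈0.4732)
Rounded to 4 decimal places: x = 23.8653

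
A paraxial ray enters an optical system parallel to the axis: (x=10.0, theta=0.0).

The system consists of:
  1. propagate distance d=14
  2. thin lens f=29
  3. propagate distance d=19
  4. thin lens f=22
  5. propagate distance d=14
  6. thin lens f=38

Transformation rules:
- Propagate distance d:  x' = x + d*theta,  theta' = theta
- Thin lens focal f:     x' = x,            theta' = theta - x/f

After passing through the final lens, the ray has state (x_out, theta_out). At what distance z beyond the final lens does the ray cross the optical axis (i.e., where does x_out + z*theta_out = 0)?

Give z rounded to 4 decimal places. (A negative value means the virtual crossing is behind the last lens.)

Answer: -8.7692

Derivation:
Initial: x=10.0000 theta=0.0000
After 1 (propagate distance d=14): x=10.0000 theta=0.0000
After 2 (thin lens f=29): x=10.0000 theta=-10/29 (≈-0.3448)
After 3 (propagate distance d=19): x=100/29 (≈3.4483) theta=-10/29 (≈-0.3448)
After 4 (thin lens f=22): x=100/29 (≈3.4483) theta=-160/319 (≈-0.5016)
After 5 (propagate distance d=14): x=-1140/319 (≈-3.5737) theta=-160/319 (≈-0.5016)
After 6 (thin lens f=38): x=-1140/319 (≈-3.5737) theta=-130/319 (≈-0.4075)
z_focus = -x_out/theta_out = -(-1140/319)/(-130/319) = -114/13 ≈ -8.7692
Rounded to 4 decimal places: z = -8.7692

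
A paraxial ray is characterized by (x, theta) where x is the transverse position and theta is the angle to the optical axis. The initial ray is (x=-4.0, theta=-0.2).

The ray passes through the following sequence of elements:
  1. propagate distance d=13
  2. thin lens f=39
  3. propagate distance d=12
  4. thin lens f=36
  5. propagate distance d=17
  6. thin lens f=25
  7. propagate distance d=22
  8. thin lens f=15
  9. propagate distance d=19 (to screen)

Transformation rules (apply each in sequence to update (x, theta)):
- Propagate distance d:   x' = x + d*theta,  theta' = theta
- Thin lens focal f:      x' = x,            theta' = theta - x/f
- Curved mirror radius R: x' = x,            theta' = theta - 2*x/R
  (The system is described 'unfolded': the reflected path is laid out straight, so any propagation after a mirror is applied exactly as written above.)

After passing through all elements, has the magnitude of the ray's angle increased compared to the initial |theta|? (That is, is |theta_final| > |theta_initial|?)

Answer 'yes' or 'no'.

Answer: no

Derivation:
Initial: x=-4.0000 theta=-0.2000
After 1 (propagate distance d=13): x=-6.6000 theta=-0.2000
After 2 (thin lens f=39): x=-6.6000 theta=-2/65 (≈-0.0308)
After 3 (propagate distance d=12): x=-453/65 (≈-6.9692) theta=-2/65 (≈-0.0308)
After 4 (thin lens f=36): x=-453/65 (≈-6.9692) theta=127/780 (≈0.1628)
After 5 (propagate distance d=17): x=-3277/780 (≈-4.2013) theta=127/780 (≈0.1628)
After 6 (thin lens f=25): x=-3277/780 (≈-4.2013) theta=1613/4875 (≈0.3309)
After 7 (propagate distance d=22): x=60019/19500 (≈3.0779) theta=1613/4875 (≈0.3309)
After 8 (thin lens f=15): x=60019/19500 (≈3.0779) theta=36761/292500 (≈0.1257)
After 9 (propagate distance d=19 (to screen)): x=399686/73125 (≈5.4658) theta=36761/292500 (≈0.1257)
|theta_initial|=0.2000 |theta_final|=36761/292500 (≈0.1257) -> not increased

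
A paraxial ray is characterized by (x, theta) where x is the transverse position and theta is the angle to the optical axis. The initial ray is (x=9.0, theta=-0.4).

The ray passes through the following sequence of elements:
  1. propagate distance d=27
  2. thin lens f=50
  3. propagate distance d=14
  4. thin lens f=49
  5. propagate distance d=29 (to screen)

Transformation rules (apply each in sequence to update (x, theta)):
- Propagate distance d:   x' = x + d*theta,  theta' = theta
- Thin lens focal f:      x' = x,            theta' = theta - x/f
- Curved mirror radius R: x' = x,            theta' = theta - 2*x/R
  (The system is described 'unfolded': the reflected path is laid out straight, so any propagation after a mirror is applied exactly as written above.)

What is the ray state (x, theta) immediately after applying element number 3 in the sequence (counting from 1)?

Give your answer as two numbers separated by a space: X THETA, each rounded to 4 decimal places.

Initial: x=9.0000 theta=-0.4000
After 1 (propagate distance d=27): x=-1.8000 theta=-0.4000
After 2 (thin lens f=50): x=-1.8000 theta=-0.3640
After 3 (propagate distance d=14): x=-6.8960 theta=-0.3640
Rounded to 4 decimal places: x = -6.8960, theta = -0.3640

Answer: -6.8960 -0.3640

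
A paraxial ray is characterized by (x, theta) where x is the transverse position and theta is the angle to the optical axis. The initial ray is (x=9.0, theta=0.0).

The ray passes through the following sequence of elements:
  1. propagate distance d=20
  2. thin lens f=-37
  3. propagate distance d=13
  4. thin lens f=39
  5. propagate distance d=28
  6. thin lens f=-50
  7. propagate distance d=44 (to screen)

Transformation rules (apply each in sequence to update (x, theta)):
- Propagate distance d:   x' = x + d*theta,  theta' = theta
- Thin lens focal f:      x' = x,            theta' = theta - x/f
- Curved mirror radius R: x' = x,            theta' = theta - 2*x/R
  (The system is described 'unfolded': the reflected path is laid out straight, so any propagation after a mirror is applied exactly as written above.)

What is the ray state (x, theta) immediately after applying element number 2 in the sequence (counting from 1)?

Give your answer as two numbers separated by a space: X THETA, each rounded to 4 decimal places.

Answer: 9.0000 0.2432

Derivation:
Initial: x=9.0000 theta=0.0000
After 1 (propagate distance d=20): x=9.0000 theta=0.0000
After 2 (thin lens f=-37): x=9.0000 theta=9/37 (≈0.2432)
Rounded to 4 decimal places: x = 9.0000, theta = 0.2432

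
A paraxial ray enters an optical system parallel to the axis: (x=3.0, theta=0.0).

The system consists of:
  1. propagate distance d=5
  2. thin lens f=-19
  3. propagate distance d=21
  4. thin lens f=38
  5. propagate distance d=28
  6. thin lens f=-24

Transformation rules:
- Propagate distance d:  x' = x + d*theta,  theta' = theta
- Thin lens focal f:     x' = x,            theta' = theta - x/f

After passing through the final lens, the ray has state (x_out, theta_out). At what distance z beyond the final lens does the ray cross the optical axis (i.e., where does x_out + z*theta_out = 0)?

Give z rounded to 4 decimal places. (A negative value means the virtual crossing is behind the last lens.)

Answer: -24.8136

Derivation:
Initial: x=3.0000 theta=0.0000
After 1 (propagate distance d=5): x=3.0000 theta=0.0000
After 2 (thin lens f=-19): x=3.0000 theta=3/19 (≈0.1579)
After 3 (propagate distance d=21): x=120/19 (≈6.3158) theta=3/19 (≈0.1579)
After 4 (thin lens f=38): x=120/19 (≈6.3158) theta=-3/361 (≈-0.0083)
After 5 (propagate distance d=28): x=2196/361 (≈6.0831) theta=-3/361 (≈-0.0083)
After 6 (thin lens f=-24): x=2196/361 (≈6.0831) theta=177/722 (≈0.2452)
z_focus = -x_out/theta_out = -(2196/361)/(177/722) = -1464/59 ≈ -24.8136
Rounded to 4 decimal places: z = -24.8136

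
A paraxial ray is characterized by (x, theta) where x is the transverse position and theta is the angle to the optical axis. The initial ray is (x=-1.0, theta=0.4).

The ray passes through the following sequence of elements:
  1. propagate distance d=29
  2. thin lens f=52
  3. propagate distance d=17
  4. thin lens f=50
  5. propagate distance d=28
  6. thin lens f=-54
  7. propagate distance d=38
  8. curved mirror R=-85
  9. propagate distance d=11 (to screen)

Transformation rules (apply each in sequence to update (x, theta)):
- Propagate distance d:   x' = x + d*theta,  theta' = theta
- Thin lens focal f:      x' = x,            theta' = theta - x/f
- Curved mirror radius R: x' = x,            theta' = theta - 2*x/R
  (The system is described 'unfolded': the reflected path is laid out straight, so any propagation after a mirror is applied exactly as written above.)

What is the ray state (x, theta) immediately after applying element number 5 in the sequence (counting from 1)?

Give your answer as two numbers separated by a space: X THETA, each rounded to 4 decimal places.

Initial: x=-1.0000 theta=0.4000
After 1 (propagate distance d=29): x=10.6000 theta=0.4000
After 2 (thin lens f=52): x=10.6000 theta=51/260 (≈0.1962)
After 3 (propagate distance d=17): x=3623/260 (≈13.9346) theta=51/260 (≈0.1962)
After 4 (thin lens f=50): x=3623/260 (≈13.9346) theta=-1073/13000 (≈-0.0825)
After 5 (propagate distance d=28): x=75553/6500 (≈11.6235) theta=-1073/13000 (≈-0.0825)
Rounded to 4 decimal places: x = 11.6235, theta = -0.0825

Answer: 11.6235 -0.0825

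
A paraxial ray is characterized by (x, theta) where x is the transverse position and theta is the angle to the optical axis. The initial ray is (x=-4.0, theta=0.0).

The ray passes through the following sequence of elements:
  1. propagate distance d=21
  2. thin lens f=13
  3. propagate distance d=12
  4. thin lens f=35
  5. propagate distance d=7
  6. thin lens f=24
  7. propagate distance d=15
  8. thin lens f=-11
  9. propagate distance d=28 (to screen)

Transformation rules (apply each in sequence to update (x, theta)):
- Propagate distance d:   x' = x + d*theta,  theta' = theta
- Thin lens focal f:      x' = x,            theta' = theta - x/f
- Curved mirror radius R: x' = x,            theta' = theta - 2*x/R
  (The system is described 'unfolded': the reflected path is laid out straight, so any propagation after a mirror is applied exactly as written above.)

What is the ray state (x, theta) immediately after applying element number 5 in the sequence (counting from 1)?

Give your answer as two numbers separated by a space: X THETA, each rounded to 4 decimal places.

Answer: 1.9077 0.3165

Derivation:
Initial: x=-4.0000 theta=0.0000
After 1 (propagate distance d=21): x=-4.0000 theta=0.0000
After 2 (thin lens f=13): x=-4.0000 theta=4/13 (≈0.3077)
After 3 (propagate distance d=12): x=-4/13 (≈-0.3077) theta=4/13 (≈0.3077)
After 4 (thin lens f=35): x=-4/13 (≈-0.3077) theta=144/455 (≈0.3165)
After 5 (propagate distance d=7): x=124/65 (≈1.9077) theta=144/455 (≈0.3165)
Rounded to 4 decimal places: x = 1.9077, theta = 0.3165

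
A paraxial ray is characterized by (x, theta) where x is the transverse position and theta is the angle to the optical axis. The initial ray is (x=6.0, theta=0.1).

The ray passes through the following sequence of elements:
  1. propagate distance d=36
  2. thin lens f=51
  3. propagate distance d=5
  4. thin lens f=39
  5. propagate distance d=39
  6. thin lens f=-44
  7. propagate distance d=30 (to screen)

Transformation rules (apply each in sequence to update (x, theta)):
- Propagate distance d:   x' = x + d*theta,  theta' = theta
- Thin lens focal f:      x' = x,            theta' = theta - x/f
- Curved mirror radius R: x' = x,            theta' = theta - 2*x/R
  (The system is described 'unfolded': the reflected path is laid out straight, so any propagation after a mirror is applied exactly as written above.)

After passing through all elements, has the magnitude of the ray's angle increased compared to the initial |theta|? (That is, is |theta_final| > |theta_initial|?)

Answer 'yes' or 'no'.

Initial: x=6.0000 theta=0.1000
After 1 (propagate distance d=36): x=9.6000 theta=0.1000
After 2 (thin lens f=51): x=9.6000 theta=-3/34 (≈-0.0882)
After 3 (propagate distance d=5): x=1557/170 (≈9.1588) theta=-3/34 (≈-0.0882)
After 4 (thin lens f=39): x=1557/170 (≈9.1588) theta=-21/65 (≈-0.3231)
After 5 (propagate distance d=39): x=-117/34 (≈-3.4412) theta=-21/65 (≈-0.3231)
After 6 (thin lens f=-44): x=-117/34 (≈-3.4412) theta=-39021/97240 (≈-0.4013)
After 7 (propagate distance d=30 (to screen)): x=-150525/9724 (≈-15.4797) theta=-39021/97240 (≈-0.4013)
|theta_initial|=0.1000 |theta_final|=39021/97240 (≈0.4013) -> increased

Answer: yes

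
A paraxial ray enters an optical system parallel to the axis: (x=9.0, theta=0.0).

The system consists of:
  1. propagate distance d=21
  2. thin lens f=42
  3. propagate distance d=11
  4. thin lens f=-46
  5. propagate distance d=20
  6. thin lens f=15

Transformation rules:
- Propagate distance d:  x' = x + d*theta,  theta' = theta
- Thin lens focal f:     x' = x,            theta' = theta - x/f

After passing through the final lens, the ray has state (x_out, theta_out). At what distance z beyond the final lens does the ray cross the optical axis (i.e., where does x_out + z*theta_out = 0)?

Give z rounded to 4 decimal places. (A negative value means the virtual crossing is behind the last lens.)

Answer: 12.5019

Derivation:
Initial: x=9.0000 theta=0.0000
After 1 (propagate distance d=21): x=9.0000 theta=0.0000
After 2 (thin lens f=42): x=9.0000 theta=-3/14 (≈-0.2143)
After 3 (propagate distance d=11): x=93/14 (≈6.6429) theta=-3/14 (≈-0.2143)
After 4 (thin lens f=-46): x=93/14 (≈6.6429) theta=-45/644 (≈-0.0699)
After 5 (propagate distance d=20): x=1689/322 (≈5.2453) theta=-45/644 (≈-0.0699)
After 6 (thin lens f=15): x=1689/322 (≈5.2453) theta=-193/460 (≈-0.4196)
z_focus = -x_out/theta_out = -(1689/322)/(-193/460) = 16890/1351 ≈ 12.5019
Rounded to 4 decimal places: z = 12.5019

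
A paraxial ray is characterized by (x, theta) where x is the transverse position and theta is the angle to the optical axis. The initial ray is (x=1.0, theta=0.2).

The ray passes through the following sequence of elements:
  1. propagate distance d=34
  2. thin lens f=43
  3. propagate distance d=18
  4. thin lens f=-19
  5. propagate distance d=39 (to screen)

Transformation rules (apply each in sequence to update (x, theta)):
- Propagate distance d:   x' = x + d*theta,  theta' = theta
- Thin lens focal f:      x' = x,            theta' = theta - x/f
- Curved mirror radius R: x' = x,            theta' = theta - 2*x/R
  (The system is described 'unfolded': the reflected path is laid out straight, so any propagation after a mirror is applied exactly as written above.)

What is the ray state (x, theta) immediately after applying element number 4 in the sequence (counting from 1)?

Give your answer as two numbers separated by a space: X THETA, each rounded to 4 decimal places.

Initial: x=1.0000 theta=0.2000
After 1 (propagate distance d=34): x=7.8000 theta=0.2000
After 2 (thin lens f=43): x=7.8000 theta=4/215 (≈0.0186)
After 3 (propagate distance d=18): x=1749/215 (≈8.1349) theta=4/215 (≈0.0186)
After 4 (thin lens f=-19): x=1749/215 (≈8.1349) theta=365/817 (≈0.4468)
Rounded to 4 decimal places: x = 8.1349, theta = 0.4468

Answer: 8.1349 0.4468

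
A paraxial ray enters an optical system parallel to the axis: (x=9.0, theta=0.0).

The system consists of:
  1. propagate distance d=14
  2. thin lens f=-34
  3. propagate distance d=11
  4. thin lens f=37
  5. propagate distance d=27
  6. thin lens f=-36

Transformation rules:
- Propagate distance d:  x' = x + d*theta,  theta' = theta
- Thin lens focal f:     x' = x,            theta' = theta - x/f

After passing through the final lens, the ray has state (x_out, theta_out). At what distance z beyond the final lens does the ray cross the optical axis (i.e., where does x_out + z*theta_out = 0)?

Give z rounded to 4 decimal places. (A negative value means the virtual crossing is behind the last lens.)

Initial: x=9.0000 theta=0.0000
After 1 (propagate distance d=14): x=9.0000 theta=0.0000
After 2 (thin lens f=-34): x=9.0000 theta=9/34 (≈0.2647)
After 3 (propagate distance d=11): x=405/34 (≈11.9118) theta=9/34 (≈0.2647)
After 4 (thin lens f=37): x=405/34 (≈11.9118) theta=-36/629 (≈-0.0572)
After 5 (propagate distance d=27): x=13041/1258 (≈10.3665) theta=-36/629 (≈-0.0572)
After 6 (thin lens f=-36): x=13041/1258 (≈10.3665) theta=1161/5032 (≈0.2307)
z_focus = -x_out/theta_out = -(13041/1258)/(1161/5032) = -1932/43 ≈ -44.9302
Rounded to 4 decimal places: z = -44.9302

Answer: -44.9302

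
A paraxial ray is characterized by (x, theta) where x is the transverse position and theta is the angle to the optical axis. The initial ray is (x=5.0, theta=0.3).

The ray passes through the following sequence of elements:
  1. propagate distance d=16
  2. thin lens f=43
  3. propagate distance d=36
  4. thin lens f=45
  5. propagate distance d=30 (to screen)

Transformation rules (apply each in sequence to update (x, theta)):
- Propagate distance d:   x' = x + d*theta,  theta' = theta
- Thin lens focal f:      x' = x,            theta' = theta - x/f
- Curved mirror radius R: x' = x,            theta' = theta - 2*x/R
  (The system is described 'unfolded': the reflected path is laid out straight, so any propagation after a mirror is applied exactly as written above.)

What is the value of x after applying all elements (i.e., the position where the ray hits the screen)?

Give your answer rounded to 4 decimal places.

Answer: 6.2946

Derivation:
Initial: x=5.0000 theta=0.3000
After 1 (propagate distance d=16): x=9.8000 theta=0.3000
After 2 (thin lens f=43): x=9.8000 theta=31/430 (≈0.0721)
After 3 (propagate distance d=36): x=533/43 (≈12.3953) theta=31/430 (≈0.0721)
After 4 (thin lens f=45): x=533/43 (≈12.3953) theta=-787/3870 (≈-0.2034)
After 5 (propagate distance d=30 (to screen)): x=812/129 (≈6.2946) theta=-787/3870 (≈-0.2034)
Rounded to 4 decimal places: x = 6.2946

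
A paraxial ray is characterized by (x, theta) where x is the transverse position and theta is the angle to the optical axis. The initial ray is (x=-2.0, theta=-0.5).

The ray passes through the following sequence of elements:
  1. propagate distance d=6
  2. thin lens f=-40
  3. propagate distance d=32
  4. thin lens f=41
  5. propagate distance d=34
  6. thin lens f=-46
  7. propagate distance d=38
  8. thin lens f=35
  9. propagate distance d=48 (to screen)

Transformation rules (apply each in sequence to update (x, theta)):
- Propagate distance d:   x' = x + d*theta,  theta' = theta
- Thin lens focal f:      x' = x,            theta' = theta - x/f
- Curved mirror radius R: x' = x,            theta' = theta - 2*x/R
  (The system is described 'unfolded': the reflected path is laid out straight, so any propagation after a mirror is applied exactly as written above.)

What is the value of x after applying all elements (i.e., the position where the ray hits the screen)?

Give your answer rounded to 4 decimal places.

Initial: x=-2.0000 theta=-0.5000
After 1 (propagate distance d=6): x=-5.0000 theta=-0.5000
After 2 (thin lens f=-40): x=-5.0000 theta=-0.6250
After 3 (propagate distance d=32): x=-25.0000 theta=-0.6250
After 4 (thin lens f=41): x=-25.0000 theta=-5/328 (≈-0.0152)
After 5 (propagate distance d=34): x=-4185/164 (≈-25.5183) theta=-5/328 (≈-0.0152)
After 6 (thin lens f=-46): x=-4185/164 (≈-25.5183) theta=-1075/1886 (≈-0.5700)
After 7 (propagate distance d=38): x=-177955/3772 (≈-47.1779) theta=-1075/1886 (≈-0.5700)
After 8 (thin lens f=35): x=-177955/3772 (≈-47.1779) theta=501/644 (≈0.7780)
After 9 (propagate distance d=48 (to screen)): x=-259717/26404 (≈-9.8363) theta=501/644 (≈0.7780)
Rounded to 4 decimal places: x = -9.8363

Answer: -9.8363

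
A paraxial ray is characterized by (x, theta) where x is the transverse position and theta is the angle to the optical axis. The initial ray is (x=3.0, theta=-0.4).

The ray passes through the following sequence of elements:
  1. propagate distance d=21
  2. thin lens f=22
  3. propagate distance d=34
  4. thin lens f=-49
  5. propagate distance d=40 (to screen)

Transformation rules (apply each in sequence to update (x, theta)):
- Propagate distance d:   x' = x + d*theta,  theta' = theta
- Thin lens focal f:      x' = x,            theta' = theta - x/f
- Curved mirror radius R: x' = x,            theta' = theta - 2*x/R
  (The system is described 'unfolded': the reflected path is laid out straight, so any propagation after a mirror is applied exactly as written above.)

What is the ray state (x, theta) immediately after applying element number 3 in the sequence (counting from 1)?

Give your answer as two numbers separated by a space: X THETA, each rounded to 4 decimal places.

Answer: -10.6545 -0.1545

Derivation:
Initial: x=3.0000 theta=-0.4000
After 1 (propagate distance d=21): x=-5.4000 theta=-0.4000
After 2 (thin lens f=22): x=-5.4000 theta=-17/110 (≈-0.1545)
After 3 (propagate distance d=34): x=-586/55 (≈-10.6545) theta=-17/110 (≈-0.1545)
Rounded to 4 decimal places: x = -10.6545, theta = -0.1545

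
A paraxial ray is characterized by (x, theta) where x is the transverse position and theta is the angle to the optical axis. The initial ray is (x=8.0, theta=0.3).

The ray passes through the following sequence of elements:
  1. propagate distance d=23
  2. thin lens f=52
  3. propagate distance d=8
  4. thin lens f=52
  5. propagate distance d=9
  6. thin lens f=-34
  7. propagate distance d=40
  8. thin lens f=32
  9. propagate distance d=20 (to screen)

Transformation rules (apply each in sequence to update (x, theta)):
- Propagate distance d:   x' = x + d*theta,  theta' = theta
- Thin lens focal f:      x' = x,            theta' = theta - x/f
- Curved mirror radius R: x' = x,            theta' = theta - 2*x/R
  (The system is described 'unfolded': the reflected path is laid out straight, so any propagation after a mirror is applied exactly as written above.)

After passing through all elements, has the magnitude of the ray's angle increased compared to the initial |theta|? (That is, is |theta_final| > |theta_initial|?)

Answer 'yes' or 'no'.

Initial: x=8.0000 theta=0.3000
After 1 (propagate distance d=23): x=14.9000 theta=0.3000
After 2 (thin lens f=52): x=14.9000 theta=7/520 (≈0.0135)
After 3 (propagate distance d=8): x=1951/130 (≈15.0077) theta=7/520 (≈0.0135)
After 4 (thin lens f=52): x=1951/130 (≈15.0077) theta=-93/338 (≈-0.2751)
After 5 (propagate distance d=9): x=10589/845 (≈12.5314) theta=-93/338 (≈-0.2751)
After 6 (thin lens f=-34): x=10589/845 (≈12.5314) theta=1342/14365 (≈0.0934)
After 7 (propagate distance d=40): x=233693/14365 (≈16.2682) theta=1342/14365 (≈0.0934)
After 8 (thin lens f=32): x=233693/14365 (≈16.2682) theta=-14673/35360 (≈-0.4150)
After 9 (propagate distance d=20 (to screen)): x=915799/114920 (≈7.9690) theta=-14673/35360 (≈-0.4150)
|theta_initial|=0.3000 |theta_final|=14673/35360 (≈0.4150) -> increased

Answer: yes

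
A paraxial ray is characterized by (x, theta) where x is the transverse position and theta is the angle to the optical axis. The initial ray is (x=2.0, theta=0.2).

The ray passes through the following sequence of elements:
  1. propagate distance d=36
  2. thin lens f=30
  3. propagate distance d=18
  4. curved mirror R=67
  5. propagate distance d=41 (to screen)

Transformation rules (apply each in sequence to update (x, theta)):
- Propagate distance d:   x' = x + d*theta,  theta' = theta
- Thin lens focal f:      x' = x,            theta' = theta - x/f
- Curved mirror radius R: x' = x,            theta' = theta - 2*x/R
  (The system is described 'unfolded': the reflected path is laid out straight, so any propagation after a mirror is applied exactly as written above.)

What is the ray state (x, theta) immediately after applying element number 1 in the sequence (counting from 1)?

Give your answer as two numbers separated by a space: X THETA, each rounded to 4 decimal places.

Initial: x=2.0000 theta=0.2000
After 1 (propagate distance d=36): x=9.2000 theta=0.2000
Rounded to 4 decimal places: x = 9.2000, theta = 0.2000

Answer: 9.2000 0.2000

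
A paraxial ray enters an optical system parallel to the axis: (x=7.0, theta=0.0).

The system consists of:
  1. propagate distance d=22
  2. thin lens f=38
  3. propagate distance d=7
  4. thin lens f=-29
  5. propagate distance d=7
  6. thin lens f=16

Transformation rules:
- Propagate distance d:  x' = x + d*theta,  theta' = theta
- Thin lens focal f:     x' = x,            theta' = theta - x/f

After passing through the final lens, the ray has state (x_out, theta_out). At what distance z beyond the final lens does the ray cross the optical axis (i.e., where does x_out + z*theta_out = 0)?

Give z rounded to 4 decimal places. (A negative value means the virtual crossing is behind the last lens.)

Answer: 16.5812

Derivation:
Initial: x=7.0000 theta=0.0000
After 1 (propagate distance d=22): x=7.0000 theta=0.0000
After 2 (thin lens f=38): x=7.0000 theta=-7/38 (≈-0.1842)
After 3 (propagate distance d=7): x=217/38 (≈5.7105) theta=-7/38 (≈-0.1842)
After 4 (thin lens f=-29): x=217/38 (≈5.7105) theta=7/551 (≈0.0127)
After 5 (propagate distance d=7): x=6391/1102 (≈5.7995) theta=7/551 (≈0.0127)
After 6 (thin lens f=16): x=6391/1102 (≈5.7995) theta=-6167/17632 (≈-0.3498)
z_focus = -x_out/theta_out = -(6391/1102)/(-6167/17632) = 14608/881 ≈ 16.5812
Rounded to 4 decimal places: z = 16.5812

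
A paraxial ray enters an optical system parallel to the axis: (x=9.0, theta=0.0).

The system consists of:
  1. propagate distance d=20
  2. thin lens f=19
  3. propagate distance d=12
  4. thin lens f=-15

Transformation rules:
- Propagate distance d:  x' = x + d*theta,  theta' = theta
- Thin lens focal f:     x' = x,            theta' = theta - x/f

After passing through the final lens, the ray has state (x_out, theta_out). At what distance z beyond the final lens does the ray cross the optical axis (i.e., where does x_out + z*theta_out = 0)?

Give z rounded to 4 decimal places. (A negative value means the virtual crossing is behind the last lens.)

Initial: x=9.0000 theta=0.0000
After 1 (propagate distance d=20): x=9.0000 theta=0.0000
After 2 (thin lens f=19): x=9.0000 theta=-9/19 (≈-0.4737)
After 3 (propagate distance d=12): x=63/19 (≈3.3158) theta=-9/19 (≈-0.4737)
After 4 (thin lens f=-15): x=63/19 (≈3.3158) theta=-24/95 (≈-0.2526)
z_focus = -x_out/theta_out = -(63/19)/(-24/95) = 13.1250
Rounded to 4 decimal places: z = 13.1250

Answer: 13.1250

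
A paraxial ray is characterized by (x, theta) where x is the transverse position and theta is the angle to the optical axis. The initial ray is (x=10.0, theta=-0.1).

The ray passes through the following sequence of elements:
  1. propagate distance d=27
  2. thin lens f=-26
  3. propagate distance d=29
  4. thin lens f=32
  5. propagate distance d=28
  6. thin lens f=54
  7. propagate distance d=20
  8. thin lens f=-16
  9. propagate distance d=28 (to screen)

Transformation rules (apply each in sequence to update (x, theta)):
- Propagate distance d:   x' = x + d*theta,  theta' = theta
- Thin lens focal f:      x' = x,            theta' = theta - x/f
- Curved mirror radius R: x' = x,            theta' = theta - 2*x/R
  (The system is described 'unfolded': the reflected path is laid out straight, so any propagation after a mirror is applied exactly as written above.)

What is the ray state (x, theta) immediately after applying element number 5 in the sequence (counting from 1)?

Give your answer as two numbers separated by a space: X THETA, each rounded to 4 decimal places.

Initial: x=10.0000 theta=-0.1000
After 1 (propagate distance d=27): x=7.3000 theta=-0.1000
After 2 (thin lens f=-26): x=7.3000 theta=47/260 (≈0.1808)
After 3 (propagate distance d=29): x=3261/260 (≈12.5423) theta=47/260 (≈0.1808)
After 4 (thin lens f=32): x=3261/260 (≈12.5423) theta=-1757/8320 (≈-0.2112)
After 5 (propagate distance d=28): x=13789/2080 (≈6.6293) theta=-1757/8320 (≈-0.2112)
Rounded to 4 decimal places: x = 6.6293, theta = -0.2112

Answer: 6.6293 -0.2112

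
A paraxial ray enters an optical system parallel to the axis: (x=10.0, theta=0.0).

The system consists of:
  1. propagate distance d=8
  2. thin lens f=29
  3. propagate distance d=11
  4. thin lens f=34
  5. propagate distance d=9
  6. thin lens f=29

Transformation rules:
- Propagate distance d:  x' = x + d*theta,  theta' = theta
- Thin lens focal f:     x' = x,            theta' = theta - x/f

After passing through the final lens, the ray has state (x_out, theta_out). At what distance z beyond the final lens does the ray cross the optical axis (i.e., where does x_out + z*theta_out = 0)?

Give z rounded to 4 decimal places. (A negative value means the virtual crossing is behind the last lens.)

Answer: 2.5278

Derivation:
Initial: x=10.0000 theta=0.0000
After 1 (propagate distance d=8): x=10.0000 theta=0.0000
After 2 (thin lens f=29): x=10.0000 theta=-10/29 (≈-0.3448)
After 3 (propagate distance d=11): x=180/29 (≈6.2069) theta=-10/29 (≈-0.3448)
After 4 (thin lens f=34): x=180/29 (≈6.2069) theta=-260/493 (≈-0.5274)
After 5 (propagate distance d=9): x=720/493 (≈1.4604) theta=-260/493 (≈-0.5274)
After 6 (thin lens f=29): x=720/493 (≈1.4604) theta=-8260/14297 (≈-0.5777)
z_focus = -x_out/theta_out = -(720/493)/(-8260/14297) = 1044/413 ≈ 2.5278
Rounded to 4 decimal places: z = 2.5278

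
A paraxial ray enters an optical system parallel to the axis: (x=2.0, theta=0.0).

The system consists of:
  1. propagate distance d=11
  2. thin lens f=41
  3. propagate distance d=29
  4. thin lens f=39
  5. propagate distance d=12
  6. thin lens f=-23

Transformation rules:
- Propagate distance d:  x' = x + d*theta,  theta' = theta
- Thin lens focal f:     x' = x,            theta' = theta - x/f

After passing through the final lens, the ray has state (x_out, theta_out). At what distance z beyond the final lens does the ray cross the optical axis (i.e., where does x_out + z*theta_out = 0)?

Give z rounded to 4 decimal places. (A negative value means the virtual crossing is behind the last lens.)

Answer: -2.5148

Derivation:
Initial: x=2.0000 theta=0.0000
After 1 (propagate distance d=11): x=2.0000 theta=0.0000
After 2 (thin lens f=41): x=2.0000 theta=-2/41 (≈-0.0488)
After 3 (propagate distance d=29): x=24/41 (≈0.5854) theta=-2/41 (≈-0.0488)
After 4 (thin lens f=39): x=24/41 (≈0.5854) theta=-34/533 (≈-0.0638)
After 5 (propagate distance d=12): x=-96/533 (≈-0.1801) theta=-34/533 (≈-0.0638)
After 6 (thin lens f=-23): x=-96/533 (≈-0.1801) theta=-878/12259 (≈-0.0716)
z_focus = -x_out/theta_out = -(-96/533)/(-878/12259) = -1104/439 ≈ -2.5148
Rounded to 4 decimal places: z = -2.5148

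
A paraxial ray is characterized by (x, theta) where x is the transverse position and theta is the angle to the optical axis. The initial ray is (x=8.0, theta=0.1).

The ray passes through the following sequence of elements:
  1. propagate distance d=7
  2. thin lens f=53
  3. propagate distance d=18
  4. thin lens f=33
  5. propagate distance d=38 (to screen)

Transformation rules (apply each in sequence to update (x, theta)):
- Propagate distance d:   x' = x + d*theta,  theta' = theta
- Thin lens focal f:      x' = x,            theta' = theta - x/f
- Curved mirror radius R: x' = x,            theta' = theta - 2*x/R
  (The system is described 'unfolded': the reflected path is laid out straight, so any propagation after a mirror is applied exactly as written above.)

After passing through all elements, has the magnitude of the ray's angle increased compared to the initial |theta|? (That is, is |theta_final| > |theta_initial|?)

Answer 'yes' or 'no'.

Answer: yes

Derivation:
Initial: x=8.0000 theta=0.1000
After 1 (propagate distance d=7): x=8.7000 theta=0.1000
After 2 (thin lens f=53): x=8.7000 theta=-17/265 (≈-0.0642)
After 3 (propagate distance d=18): x=3999/530 (≈7.5453) theta=-17/265 (≈-0.0642)
After 4 (thin lens f=33): x=3999/530 (≈7.5453) theta=-1707/5830 (≈-0.2928)
After 5 (propagate distance d=38 (to screen)): x=-20877/5830 (≈-3.5810) theta=-1707/5830 (≈-0.2928)
|theta_initial|=0.1000 |theta_final|=1707/5830 (≈0.2928) -> increased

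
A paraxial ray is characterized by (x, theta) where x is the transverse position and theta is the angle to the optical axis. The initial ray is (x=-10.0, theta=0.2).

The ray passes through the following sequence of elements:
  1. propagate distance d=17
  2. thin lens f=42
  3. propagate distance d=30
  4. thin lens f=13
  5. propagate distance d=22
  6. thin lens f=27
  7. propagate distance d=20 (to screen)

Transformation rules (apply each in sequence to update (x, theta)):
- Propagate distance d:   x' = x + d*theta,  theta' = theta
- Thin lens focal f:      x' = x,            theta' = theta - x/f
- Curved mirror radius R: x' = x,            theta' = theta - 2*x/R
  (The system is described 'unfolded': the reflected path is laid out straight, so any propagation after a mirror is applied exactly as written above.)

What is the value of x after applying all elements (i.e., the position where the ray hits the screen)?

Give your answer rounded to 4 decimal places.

Answer: 2.1118

Derivation:
Initial: x=-10.0000 theta=0.2000
After 1 (propagate distance d=17): x=-6.6000 theta=0.2000
After 2 (thin lens f=42): x=-6.6000 theta=5/14 (≈0.3571)
After 3 (propagate distance d=30): x=144/35 (≈4.1143) theta=5/14 (≈0.3571)
After 4 (thin lens f=13): x=144/35 (≈4.1143) theta=37/910 (≈0.0407)
After 5 (propagate distance d=22): x=2279/455 (≈5.0088) theta=37/910 (≈0.0407)
After 6 (thin lens f=27): x=2279/455 (≈5.0088) theta=-3559/24570 (≈-0.1449)
After 7 (propagate distance d=20 (to screen)): x=25943/12285 (≈2.1118) theta=-3559/24570 (≈-0.1449)
Rounded to 4 decimal places: x = 2.1118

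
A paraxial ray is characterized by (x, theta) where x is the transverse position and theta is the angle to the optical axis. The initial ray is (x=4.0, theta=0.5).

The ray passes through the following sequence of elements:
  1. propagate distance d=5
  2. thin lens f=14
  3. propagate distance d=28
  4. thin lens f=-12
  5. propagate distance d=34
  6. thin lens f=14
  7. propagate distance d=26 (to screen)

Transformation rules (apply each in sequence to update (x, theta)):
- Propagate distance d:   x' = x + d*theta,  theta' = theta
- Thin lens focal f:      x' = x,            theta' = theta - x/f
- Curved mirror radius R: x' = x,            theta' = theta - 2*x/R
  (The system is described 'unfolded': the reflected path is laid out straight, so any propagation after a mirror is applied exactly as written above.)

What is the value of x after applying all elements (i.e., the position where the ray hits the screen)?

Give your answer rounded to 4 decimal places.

Answer: -8.5051

Derivation:
Initial: x=4.0000 theta=0.5000
After 1 (propagate distance d=5): x=6.5000 theta=0.5000
After 2 (thin lens f=14): x=6.5000 theta=1/28 (≈0.0357)
After 3 (propagate distance d=28): x=7.5000 theta=1/28 (≈0.0357)
After 4 (thin lens f=-12): x=7.5000 theta=37/56 (≈0.6607)
After 5 (propagate distance d=34): x=839/28 (≈29.9643) theta=37/56 (≈0.6607)
After 6 (thin lens f=14): x=839/28 (≈29.9643) theta=-145/98 (≈-1.4796)
After 7 (propagate distance d=26 (to screen)): x=-1667/196 (≈-8.5051) theta=-145/98 (≈-1.4796)
Rounded to 4 decimal places: x = -8.5051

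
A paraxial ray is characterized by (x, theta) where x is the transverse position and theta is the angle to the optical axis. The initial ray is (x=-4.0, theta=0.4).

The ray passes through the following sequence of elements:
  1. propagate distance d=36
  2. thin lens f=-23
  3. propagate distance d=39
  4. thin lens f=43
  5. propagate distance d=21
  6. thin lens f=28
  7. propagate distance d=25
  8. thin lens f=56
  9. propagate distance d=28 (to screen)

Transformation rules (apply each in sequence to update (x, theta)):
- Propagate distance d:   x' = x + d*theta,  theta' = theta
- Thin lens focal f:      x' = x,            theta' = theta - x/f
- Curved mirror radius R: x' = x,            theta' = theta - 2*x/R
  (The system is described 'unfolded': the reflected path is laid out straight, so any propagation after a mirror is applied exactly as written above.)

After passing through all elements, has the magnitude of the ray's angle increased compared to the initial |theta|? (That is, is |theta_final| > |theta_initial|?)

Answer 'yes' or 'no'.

Initial: x=-4.0000 theta=0.4000
After 1 (propagate distance d=36): x=10.4000 theta=0.4000
After 2 (thin lens f=-23): x=10.4000 theta=98/115 (≈0.8522)
After 3 (propagate distance d=39): x=5018/115 (≈43.6348) theta=98/115 (≈0.8522)
After 4 (thin lens f=43): x=5018/115 (≈43.6348) theta=-804/4945 (≈-0.1626)
After 5 (propagate distance d=21): x=39778/989 (≈40.2204) theta=-804/4945 (≈-0.1626)
After 6 (thin lens f=28): x=39778/989 (≈40.2204) theta=-110701/69230 (≈-1.5990)
After 7 (propagate distance d=25): x=3387/13846 (≈0.2446) theta=-110701/69230 (≈-1.5990)
After 8 (thin lens f=56): x=3387/13846 (≈0.2446) theta=-6216191/3876880 (≈-1.6034)
After 9 (propagate distance d=28 (to screen)): x=-6182321/138460 (≈-44.6506) theta=-6216191/3876880 (≈-1.6034)
|theta_initial|=0.4000 |theta_final|=6216191/3876880 (≈1.6034) -> increased

Answer: yes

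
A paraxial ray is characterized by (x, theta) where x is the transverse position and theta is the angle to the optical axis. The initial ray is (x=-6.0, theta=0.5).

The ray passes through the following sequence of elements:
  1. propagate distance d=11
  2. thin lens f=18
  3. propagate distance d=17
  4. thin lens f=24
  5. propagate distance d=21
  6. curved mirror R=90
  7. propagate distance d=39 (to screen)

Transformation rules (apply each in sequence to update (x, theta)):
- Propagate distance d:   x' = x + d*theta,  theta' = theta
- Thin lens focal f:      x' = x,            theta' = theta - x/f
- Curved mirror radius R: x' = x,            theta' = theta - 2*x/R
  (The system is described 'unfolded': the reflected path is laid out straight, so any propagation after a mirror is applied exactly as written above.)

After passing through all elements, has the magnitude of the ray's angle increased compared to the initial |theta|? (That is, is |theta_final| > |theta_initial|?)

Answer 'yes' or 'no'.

Answer: no

Derivation:
Initial: x=-6.0000 theta=0.5000
After 1 (propagate distance d=11): x=-0.5000 theta=0.5000
After 2 (thin lens f=18): x=-0.5000 theta=19/36 (≈0.5278)
After 3 (propagate distance d=17): x=305/36 (≈8.4722) theta=19/36 (≈0.5278)
After 4 (thin lens f=24): x=305/36 (≈8.4722) theta=151/864 (≈0.1748)
After 5 (propagate distance d=21): x=3497/288 (≈12.1424) theta=151/864 (≈0.1748)
After 6 (curved mirror R=90): x=3497/288 (≈12.1424) theta=-77/810 (≈-0.0951)
After 7 (propagate distance d=39 (to screen)): x=36439/4320 (≈8.4350) theta=-77/810 (≈-0.0951)
|theta_initial|=0.5000 |theta_final|=77/810 (≈0.0951) -> not increased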